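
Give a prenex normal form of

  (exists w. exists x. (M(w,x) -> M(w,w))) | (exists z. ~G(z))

exists w. exists x. exists z. (~M(w,x) | M(w,w) | ~G(z))

First replace A → B with ¬A ∨ B.
  (exists w. exists x. (~M(w,x) | M(w,w))) | (exists z. ~G(z))
Pull the quantifiers to the front (each side's bound variable is not free in the other side):
  exists w. exists x. exists z. (~M(w,x) | M(w,w) | ~G(z))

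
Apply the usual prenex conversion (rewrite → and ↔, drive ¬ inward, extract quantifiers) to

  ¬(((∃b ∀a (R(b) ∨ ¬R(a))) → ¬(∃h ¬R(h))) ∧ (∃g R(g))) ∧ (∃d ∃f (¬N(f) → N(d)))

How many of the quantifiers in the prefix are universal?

2

Eliminate → and ↔ using ¬ and ∨.
  ¬((¬(∃b ∀a (R(b) ∨ ¬R(a))) ∨ ¬(∃h ¬R(h))) ∧ (∃g R(g))) ∧ (∃d ∃f (¬¬N(f) ∨ N(d)))
Move each ¬ inward, flipping quantifiers it crosses:
  ((∃b ∀a (R(b) ∨ ¬R(a))) ∧ (∃h ¬R(h)) ∨ (∀g ¬R(g))) ∧ (∃d ∃f (N(f) ∨ N(d)))
All bound variables are already distinct, so no renaming is needed.
Extract every quantifier outward, since the variables are now distinct and don't occur free across branches:
  ∃b ∀a ∃h ∀g ∃d ∃f (((R(b) ∨ ¬R(a)) ∧ ¬R(h) ∨ ¬R(g)) ∧ (N(f) ∨ N(d)))
The prefix is ∃b ∀a ∃h ∀g ∃d ∃f: 2 universal, 4 existential.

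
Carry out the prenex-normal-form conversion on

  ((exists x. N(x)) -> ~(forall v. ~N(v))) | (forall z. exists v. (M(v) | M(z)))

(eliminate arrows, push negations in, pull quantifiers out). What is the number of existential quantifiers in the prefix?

Rewrite implications/biconditionals: A → B as ¬A ∨ B.
  ~(exists x. N(x)) | ~(forall v. ~N(v)) | (forall z. exists v. (M(v) | M(z)))
Move each ¬ inward, flipping quantifiers it crosses:
  (forall x. ~N(x)) | (exists v. N(v)) | (forall z. exists v. (M(v) | M(z)))
Standardize variables apart so no two quantifiers bind the same name: v↦x1.
  (forall x. ~N(x)) | (exists v. N(v)) | (forall z. exists x1. (M(x1) | M(z)))
Pull the quantifiers to the front (each side's bound variable is not free in the other side):
  forall x. exists v. forall z. exists x1. (~N(x) | N(v) | M(x1) | M(z))
The prefix is forall x exists v forall z exists x1: 2 universal, 2 existential.

2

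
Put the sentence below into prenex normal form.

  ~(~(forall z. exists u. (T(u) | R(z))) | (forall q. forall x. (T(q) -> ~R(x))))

forall z. exists u. exists q. exists x. ((T(u) | R(z)) & T(q) & R(x))

First replace A → B with ¬A ∨ B.
  ~(~(forall z. exists u. (T(u) | R(z))) | (forall q. forall x. (~T(q) | ~R(x))))
Drive negations inward (¬∀x A ≡ ∃x ¬A, ¬∃x A ≡ ∀x ¬A, De Morgan for ∧/∨):
  (forall z. exists u. (T(u) | R(z))) & (exists q. exists x. (T(q) & R(x)))
All bound variables are already distinct, so no renaming is needed.
Finally move all quantifiers to the prefix:
  forall z. exists u. exists q. exists x. ((T(u) | R(z)) & T(q) & R(x))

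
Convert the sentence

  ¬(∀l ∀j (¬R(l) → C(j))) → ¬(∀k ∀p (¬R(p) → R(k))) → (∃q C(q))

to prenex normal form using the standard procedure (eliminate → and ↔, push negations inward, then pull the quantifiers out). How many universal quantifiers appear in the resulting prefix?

Eliminate → and ↔ using ¬ and ∨.
  ¬¬(∀l ∀j (¬¬R(l) ∨ C(j))) ∨ ¬¬(∀k ∀p (¬¬R(p) ∨ R(k))) ∨ (∃q C(q))
Move each ¬ inward, flipping quantifiers it crosses:
  (∀l ∀j (R(l) ∨ C(j))) ∨ (∀k ∀p (R(p) ∨ R(k))) ∨ (∃q C(q))
Extract every quantifier outward, since the variables are now distinct and don't occur free across branches:
  ∀l ∀j ∀k ∀p ∃q (R(l) ∨ C(j) ∨ R(p) ∨ R(k) ∨ C(q))
The prefix is ∀l ∀j ∀k ∀p ∃q: 4 universal, 1 existential.

4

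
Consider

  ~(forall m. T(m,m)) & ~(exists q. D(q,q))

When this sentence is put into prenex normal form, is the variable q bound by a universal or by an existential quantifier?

Move each ¬ inward, flipping quantifiers it crosses:
  (exists m. ~T(m,m)) & (forall q. ~D(q,q))
All bound variables are already distinct, so no renaming is needed.
Extract every quantifier outward, since the variables are now distinct and don't occur free across branches:
  exists m. forall q. (~T(m,m) & ~D(q,q))
The quantifier exists q sits under an odd number of negations, so it flips to forall q.

universal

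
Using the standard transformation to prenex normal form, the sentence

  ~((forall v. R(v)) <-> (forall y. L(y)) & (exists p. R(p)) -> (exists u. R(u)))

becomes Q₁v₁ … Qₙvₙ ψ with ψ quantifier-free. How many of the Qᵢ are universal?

Rewrite implications/biconditionals: A → B as ¬A ∨ B; A ↔ B as (¬A ∨ B) ∧ (¬B ∨ A).
  ~((~(forall v. R(v)) | ~((forall y. L(y)) & (exists p. R(p))) | (exists u. R(u))) & (~(~((forall y. L(y)) & (exists p. R(p))) | (exists u. R(u))) | (forall v. R(v))))
Move each ¬ inward, flipping quantifiers it crosses:
  (forall v. R(v)) & (forall y. L(y)) & (exists p. R(p)) & (forall u. ~R(u)) | ((exists y. ~L(y)) | (forall p. ~R(p)) | (exists u. R(u))) & (exists v. ~R(v))
Give each quantifier a distinct variable: y↦v1, p↦t, u↦w, v↦z.
  (forall v. R(v)) & (forall y. L(y)) & (exists p. R(p)) & (forall u. ~R(u)) | ((exists v1. ~L(v1)) | (forall t. ~R(t)) | (exists w. R(w))) & (exists z. ~R(z))
Pull the quantifiers to the front (each side's bound variable is not free in the other side):
  forall v. forall y. exists p. forall u. exists v1. forall t. exists w. exists z. (R(v) & L(y) & R(p) & ~R(u) | (~L(v1) | ~R(t) | R(w)) & ~R(z))
The prefix is forall v forall y exists p forall u exists v1 forall t exists w exists z: 4 universal, 4 existential.

4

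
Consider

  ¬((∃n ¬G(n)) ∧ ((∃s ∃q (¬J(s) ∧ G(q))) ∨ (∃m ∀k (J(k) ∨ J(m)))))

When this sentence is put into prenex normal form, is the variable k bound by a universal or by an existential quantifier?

existential

Push ¬ through the quantifiers and connectives to reach negation normal form:
  (∀n G(n)) ∨ (∀s ∀q (J(s) ∨ ¬G(q))) ∧ (∀m ∃k (¬J(k) ∧ ¬J(m)))
All bound variables are already distinct, so no renaming is needed.
Extract every quantifier outward, since the variables are now distinct and don't occur free across branches:
  ∀n ∀s ∀q ∀m ∃k (G(n) ∨ (J(s) ∨ ¬G(q)) ∧ ¬J(k) ∧ ¬J(m))
The quantifier ∀k sits under an odd number of negations, so it flips to ∃k.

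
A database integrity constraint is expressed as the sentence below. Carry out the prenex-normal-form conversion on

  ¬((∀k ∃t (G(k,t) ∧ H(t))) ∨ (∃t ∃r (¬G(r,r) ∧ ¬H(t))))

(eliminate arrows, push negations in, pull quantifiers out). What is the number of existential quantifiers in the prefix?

Move each ¬ inward, flipping quantifiers it crosses:
  (∃k ∀t (¬G(k,t) ∨ ¬H(t))) ∧ (∀t ∀r (G(r,r) ∨ H(t)))
Give each quantifier a distinct variable: t↦z.
  (∃k ∀t (¬G(k,t) ∨ ¬H(t))) ∧ (∀z ∀r (G(r,r) ∨ H(z)))
Pull the quantifiers to the front (each side's bound variable is not free in the other side):
  ∃k ∀t ∀z ∀r ((¬G(k,t) ∨ ¬H(t)) ∧ (G(r,r) ∨ H(z)))
The prefix is ∃k ∀t ∀z ∀r: 3 universal, 1 existential.

1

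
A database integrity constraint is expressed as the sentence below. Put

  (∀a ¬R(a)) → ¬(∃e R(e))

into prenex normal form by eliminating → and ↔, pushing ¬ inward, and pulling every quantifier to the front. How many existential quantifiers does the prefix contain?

Eliminate → and ↔ using ¬ and ∨.
  ¬(∀a ¬R(a)) ∨ ¬(∃e R(e))
Move each ¬ inward, flipping quantifiers it crosses:
  (∃a R(a)) ∨ (∀e ¬R(e))
Pull the quantifiers to the front (each side's bound variable is not free in the other side):
  ∃a ∀e (R(a) ∨ ¬R(e))
The prefix is ∃a ∀e: 1 universal, 1 existential.

1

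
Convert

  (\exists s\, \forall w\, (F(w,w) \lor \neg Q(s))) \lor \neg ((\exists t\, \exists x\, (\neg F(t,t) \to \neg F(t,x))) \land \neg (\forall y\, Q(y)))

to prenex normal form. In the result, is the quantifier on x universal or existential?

Rewrite implications/biconditionals: A → B as ¬A ∨ B.
  (\exists s\, \forall w\, (F(w,w) \lor \neg Q(s))) \lor \neg ((\exists t\, \exists x\, (\neg \neg F(t,t) \lor \neg F(t,x))) \land \neg (\forall y\, Q(y)))
Drive negations inward (¬∀x A ≡ ∃x ¬A, ¬∃x A ≡ ∀x ¬A, De Morgan for ∧/∨):
  (\exists s\, \forall w\, (F(w,w) \lor \neg Q(s))) \lor (\forall t\, \forall x\, (\neg F(t,t) \land F(t,x))) \lor (\forall y\, Q(y))
All bound variables are already distinct, so no renaming is needed.
Extract every quantifier outward, since the variables are now distinct and don't occur free across branches:
  \exists s\, \forall w\, \forall t\, \forall x\, \forall y\, (F(w,w) \lor \neg Q(s) \lor \neg F(t,t) \land F(t,x) \lor Q(y))
The quantifier \exists x sits under an odd number of negations (counting the antecedent side of each →), so it flips to \forall x.

universal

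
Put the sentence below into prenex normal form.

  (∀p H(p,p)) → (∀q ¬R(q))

∃p ∀q (¬H(p,p) ∨ ¬R(q))

Eliminate → and ↔ using ¬ and ∨.
  ¬(∀p H(p,p)) ∨ (∀q ¬R(q))
Push ¬ through the quantifiers and connectives to reach negation normal form:
  (∃p ¬H(p,p)) ∨ (∀q ¬R(q))
All bound variables are already distinct, so no renaming is needed.
Pull the quantifiers to the front (each side's bound variable is not free in the other side):
  ∃p ∀q (¬H(p,p) ∨ ¬R(q))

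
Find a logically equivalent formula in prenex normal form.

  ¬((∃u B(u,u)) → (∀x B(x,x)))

First replace A → B with ¬A ∨ B.
  ¬(¬(∃u B(u,u)) ∨ (∀x B(x,x)))
Push ¬ through the quantifiers and connectives to reach negation normal form:
  (∃u B(u,u)) ∧ (∃x ¬B(x,x))
All bound variables are already distinct, so no renaming is needed.
Pull the quantifiers to the front (each side's bound variable is not free in the other side):
  ∃u ∃x (B(u,u) ∧ ¬B(x,x))

∃u ∃x (B(u,u) ∧ ¬B(x,x))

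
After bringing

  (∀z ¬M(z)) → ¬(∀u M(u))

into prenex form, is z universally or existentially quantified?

First replace A → B with ¬A ∨ B.
  ¬(∀z ¬M(z)) ∨ ¬(∀u M(u))
Move each ¬ inward, flipping quantifiers it crosses:
  (∃z M(z)) ∨ (∃u ¬M(u))
All bound variables are already distinct, so no renaming is needed.
Pull the quantifiers to the front (each side's bound variable is not free in the other side):
  ∃z ∃u (M(z) ∨ ¬M(u))
The quantifier ∀z sits under an odd number of negations (counting the antecedent side of each →), so it flips to ∃z.

existential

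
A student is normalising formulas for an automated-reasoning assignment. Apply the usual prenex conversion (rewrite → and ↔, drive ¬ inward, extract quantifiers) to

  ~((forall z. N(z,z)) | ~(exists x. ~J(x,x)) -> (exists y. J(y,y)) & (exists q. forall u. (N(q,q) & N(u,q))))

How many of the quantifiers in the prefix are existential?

First replace A → B with ¬A ∨ B.
  ~(~((forall z. N(z,z)) | ~(exists x. ~J(x,x))) | (exists y. J(y,y)) & (exists q. forall u. (N(q,q) & N(u,q))))
Move each ¬ inward, flipping quantifiers it crosses:
  ((forall z. N(z,z)) | (forall x. J(x,x))) & ((forall y. ~J(y,y)) | (forall q. exists u. (~N(q,q) | ~N(u,q))))
All bound variables are already distinct, so no renaming is needed.
Pull the quantifiers to the front (each side's bound variable is not free in the other side):
  forall z. forall x. forall y. forall q. exists u. ((N(z,z) | J(x,x)) & (~J(y,y) | ~N(q,q) | ~N(u,q)))
The prefix is forall z forall x forall y forall q exists u: 4 universal, 1 existential.

1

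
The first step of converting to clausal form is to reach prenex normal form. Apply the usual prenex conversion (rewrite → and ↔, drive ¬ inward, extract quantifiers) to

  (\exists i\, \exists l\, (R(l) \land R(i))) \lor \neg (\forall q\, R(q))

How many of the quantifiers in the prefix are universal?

0

Move each ¬ inward, flipping quantifiers it crosses:
  (\exists i\, \exists l\, (R(l) \land R(i))) \lor (\exists q\, \neg R(q))
Pull the quantifiers to the front (each side's bound variable is not free in the other side):
  \exists i\, \exists l\, \exists q\, (R(l) \land R(i) \lor \neg R(q))
The prefix is \exists i \exists l \exists q: 0 universal, 3 existential.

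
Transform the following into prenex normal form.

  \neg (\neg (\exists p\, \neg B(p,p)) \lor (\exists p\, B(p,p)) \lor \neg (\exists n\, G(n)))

Move each ¬ inward, flipping quantifiers it crosses:
  (\exists p\, \neg B(p,p)) \land (\forall p\, \neg B(p,p)) \land (\exists n\, G(n))
Rename bound variables to avoid capture: p↦z1.
  (\exists p\, \neg B(p,p)) \land (\forall z1\, \neg B(z1,z1)) \land (\exists n\, G(n))
Extract every quantifier outward, since the variables are now distinct and don't occur free across branches:
  \exists p\, \forall z1\, \exists n\, (\neg B(p,p) \land \neg B(z1,z1) \land G(n))

\exists p\, \forall z1\, \exists n\, (\neg B(p,p) \land \neg B(z1,z1) \land G(n))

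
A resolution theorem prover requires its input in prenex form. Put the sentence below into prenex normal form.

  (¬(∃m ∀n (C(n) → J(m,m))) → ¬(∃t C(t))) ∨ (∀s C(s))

Eliminate → and ↔ using ¬ and ∨.
  ¬¬(∃m ∀n (¬C(n) ∨ J(m,m))) ∨ ¬(∃t C(t)) ∨ (∀s C(s))
Move each ¬ inward, flipping quantifiers it crosses:
  (∃m ∀n (¬C(n) ∨ J(m,m))) ∨ (∀t ¬C(t)) ∨ (∀s C(s))
Pull the quantifiers to the front (each side's bound variable is not free in the other side):
  ∃m ∀n ∀t ∀s (¬C(n) ∨ J(m,m) ∨ ¬C(t) ∨ C(s))

∃m ∀n ∀t ∀s (¬C(n) ∨ J(m,m) ∨ ¬C(t) ∨ C(s))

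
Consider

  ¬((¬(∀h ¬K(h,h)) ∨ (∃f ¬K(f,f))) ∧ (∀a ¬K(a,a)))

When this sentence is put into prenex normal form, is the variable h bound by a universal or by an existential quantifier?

universal

Drive negations inward (¬∀x A ≡ ∃x ¬A, ¬∃x A ≡ ∀x ¬A, De Morgan for ∧/∨):
  (∀h ¬K(h,h)) ∧ (∀f K(f,f)) ∨ (∃a K(a,a))
All bound variables are already distinct, so no renaming is needed.
Extract every quantifier outward, since the variables are now distinct and don't occur free across branches:
  ∀h ∀f ∃a (¬K(h,h) ∧ K(f,f) ∨ K(a,a))
The quantifier ∀h sits under an even number of negations, so it remains universal.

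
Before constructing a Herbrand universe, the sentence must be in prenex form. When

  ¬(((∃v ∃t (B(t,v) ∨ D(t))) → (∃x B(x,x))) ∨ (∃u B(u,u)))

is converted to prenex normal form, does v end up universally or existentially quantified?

Eliminate → and ↔ using ¬ and ∨.
  ¬(¬(∃v ∃t (B(t,v) ∨ D(t))) ∨ (∃x B(x,x)) ∨ (∃u B(u,u)))
Push ¬ through the quantifiers and connectives to reach negation normal form:
  (∃v ∃t (B(t,v) ∨ D(t))) ∧ (∀x ¬B(x,x)) ∧ (∀u ¬B(u,u))
Pull the quantifiers to the front (each side's bound variable is not free in the other side):
  ∃v ∃t ∀x ∀u ((B(t,v) ∨ D(t)) ∧ ¬B(x,x) ∧ ¬B(u,u))
The quantifier ∃v sits under an even number of negations (counting the antecedent side of each →), so it remains existential.

existential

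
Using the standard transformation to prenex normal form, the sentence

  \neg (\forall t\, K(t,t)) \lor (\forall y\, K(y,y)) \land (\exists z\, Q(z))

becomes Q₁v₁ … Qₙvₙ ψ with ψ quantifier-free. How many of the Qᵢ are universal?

1

Move each ¬ inward, flipping quantifiers it crosses:
  (\exists t\, \neg K(t,t)) \lor (\forall y\, K(y,y)) \land (\exists z\, Q(z))
All bound variables are already distinct, so no renaming is needed.
Extract every quantifier outward, since the variables are now distinct and don't occur free across branches:
  \exists t\, \forall y\, \exists z\, (\neg K(t,t) \lor K(y,y) \land Q(z))
The prefix is \exists t \forall y \exists z: 1 universal, 2 existential.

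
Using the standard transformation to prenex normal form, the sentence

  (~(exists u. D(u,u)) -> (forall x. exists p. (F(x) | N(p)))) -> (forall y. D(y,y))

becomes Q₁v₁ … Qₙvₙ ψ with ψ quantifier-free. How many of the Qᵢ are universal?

Rewrite implications/biconditionals: A → B as ¬A ∨ B.
  ~(~~(exists u. D(u,u)) | (forall x. exists p. (F(x) | N(p)))) | (forall y. D(y,y))
Move each ¬ inward, flipping quantifiers it crosses:
  (forall u. ~D(u,u)) & (exists x. forall p. (~F(x) & ~N(p))) | (forall y. D(y,y))
Finally move all quantifiers to the prefix:
  forall u. exists x. forall p. forall y. (~D(u,u) & ~F(x) & ~N(p) | D(y,y))
The prefix is forall u exists x forall p forall y: 3 universal, 1 existential.

3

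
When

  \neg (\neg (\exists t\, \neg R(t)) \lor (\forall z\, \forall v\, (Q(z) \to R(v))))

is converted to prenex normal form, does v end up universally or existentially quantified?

existential

First replace A → B with ¬A ∨ B.
  \neg (\neg (\exists t\, \neg R(t)) \lor (\forall z\, \forall v\, (\neg Q(z) \lor R(v))))
Push ¬ through the quantifiers and connectives to reach negation normal form:
  (\exists t\, \neg R(t)) \land (\exists z\, \exists v\, (Q(z) \land \neg R(v)))
All bound variables are already distinct, so no renaming is needed.
Finally move all quantifiers to the prefix:
  \exists t\, \exists z\, \exists v\, (\neg R(t) \land Q(z) \land \neg R(v))
The quantifier \forall v sits under an odd number of negations (counting the antecedent side of each →), so it flips to \exists v.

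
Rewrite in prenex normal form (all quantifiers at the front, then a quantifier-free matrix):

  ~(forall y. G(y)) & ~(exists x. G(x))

Drive negations inward (¬∀x A ≡ ∃x ¬A, ¬∃x A ≡ ∀x ¬A, De Morgan for ∧/∨):
  (exists y. ~G(y)) & (forall x. ~G(x))
Finally move all quantifiers to the prefix:
  exists y. forall x. (~G(y) & ~G(x))

exists y. forall x. (~G(y) & ~G(x))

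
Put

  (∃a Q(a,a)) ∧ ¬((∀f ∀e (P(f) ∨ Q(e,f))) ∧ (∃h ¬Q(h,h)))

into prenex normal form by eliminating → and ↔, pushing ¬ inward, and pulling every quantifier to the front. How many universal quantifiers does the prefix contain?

1

Drive negations inward (¬∀x A ≡ ∃x ¬A, ¬∃x A ≡ ∀x ¬A, De Morgan for ∧/∨):
  (∃a Q(a,a)) ∧ ((∃f ∃e (¬P(f) ∧ ¬Q(e,f))) ∨ (∀h Q(h,h)))
Finally move all quantifiers to the prefix:
  ∃a ∃f ∃e ∀h (Q(a,a) ∧ (¬P(f) ∧ ¬Q(e,f) ∨ Q(h,h)))
The prefix is ∃a ∃f ∃e ∀h: 1 universal, 3 existential.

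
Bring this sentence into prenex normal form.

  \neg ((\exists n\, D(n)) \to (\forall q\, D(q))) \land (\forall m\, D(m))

\exists n\, \exists q\, \forall m\, (D(n) \land \neg D(q) \land D(m))

First replace A → B with ¬A ∨ B.
  \neg (\neg (\exists n\, D(n)) \lor (\forall q\, D(q))) \land (\forall m\, D(m))
Move each ¬ inward, flipping quantifiers it crosses:
  (\exists n\, D(n)) \land (\exists q\, \neg D(q)) \land (\forall m\, D(m))
All bound variables are already distinct, so no renaming is needed.
Pull the quantifiers to the front (each side's bound variable is not free in the other side):
  \exists n\, \exists q\, \forall m\, (D(n) \land \neg D(q) \land D(m))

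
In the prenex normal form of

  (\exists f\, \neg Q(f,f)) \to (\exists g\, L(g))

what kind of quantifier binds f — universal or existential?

universal

First replace A → B with ¬A ∨ B.
  \neg (\exists f\, \neg Q(f,f)) \lor (\exists g\, L(g))
Push ¬ through the quantifiers and connectives to reach negation normal form:
  (\forall f\, Q(f,f)) \lor (\exists g\, L(g))
Extract every quantifier outward, since the variables are now distinct and don't occur free across branches:
  \forall f\, \exists g\, (Q(f,f) \lor L(g))
The quantifier \exists f sits under an odd number of negations (counting the antecedent side of each →), so it flips to \forall f.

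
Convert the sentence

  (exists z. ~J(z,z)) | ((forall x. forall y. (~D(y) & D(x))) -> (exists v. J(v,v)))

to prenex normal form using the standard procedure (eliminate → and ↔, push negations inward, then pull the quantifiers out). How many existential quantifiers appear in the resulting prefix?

4

Eliminate → and ↔ using ¬ and ∨.
  (exists z. ~J(z,z)) | ~(forall x. forall y. (~D(y) & D(x))) | (exists v. J(v,v))
Push ¬ through the quantifiers and connectives to reach negation normal form:
  (exists z. ~J(z,z)) | (exists x. exists y. (D(y) | ~D(x))) | (exists v. J(v,v))
All bound variables are already distinct, so no renaming is needed.
Pull the quantifiers to the front (each side's bound variable is not free in the other side):
  exists z. exists x. exists y. exists v. (~J(z,z) | D(y) | ~D(x) | J(v,v))
The prefix is exists z exists x exists y exists v: 0 universal, 4 existential.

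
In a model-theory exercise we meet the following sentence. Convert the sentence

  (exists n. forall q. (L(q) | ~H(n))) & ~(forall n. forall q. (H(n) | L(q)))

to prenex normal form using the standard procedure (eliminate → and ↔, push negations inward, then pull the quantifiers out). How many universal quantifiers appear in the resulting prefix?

Push ¬ through the quantifiers and connectives to reach negation normal form:
  (exists n. forall q. (L(q) | ~H(n))) & (exists n. exists q. (~H(n) & ~L(q)))
Standardize variables apart so no two quantifiers bind the same name: n↦z1, q↦b.
  (exists n. forall q. (L(q) | ~H(n))) & (exists z1. exists b. (~H(z1) & ~L(b)))
Pull the quantifiers to the front (each side's bound variable is not free in the other side):
  exists n. forall q. exists z1. exists b. ((L(q) | ~H(n)) & ~H(z1) & ~L(b))
The prefix is exists n forall q exists z1 exists b: 1 universal, 3 existential.

1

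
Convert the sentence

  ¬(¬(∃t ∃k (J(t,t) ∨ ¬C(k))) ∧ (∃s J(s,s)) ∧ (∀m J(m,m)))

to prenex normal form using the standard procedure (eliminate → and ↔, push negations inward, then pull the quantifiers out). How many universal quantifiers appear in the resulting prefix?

1

Push ¬ through the quantifiers and connectives to reach negation normal form:
  (∃t ∃k (J(t,t) ∨ ¬C(k))) ∨ (∀s ¬J(s,s)) ∨ (∃m ¬J(m,m))
Pull the quantifiers to the front (each side's bound variable is not free in the other side):
  ∃t ∃k ∀s ∃m (J(t,t) ∨ ¬C(k) ∨ ¬J(s,s) ∨ ¬J(m,m))
The prefix is ∃t ∃k ∀s ∃m: 1 universal, 3 existential.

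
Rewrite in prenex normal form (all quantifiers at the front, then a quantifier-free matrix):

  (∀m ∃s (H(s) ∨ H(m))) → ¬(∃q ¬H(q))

Eliminate → and ↔ using ¬ and ∨.
  ¬(∀m ∃s (H(s) ∨ H(m))) ∨ ¬(∃q ¬H(q))
Drive negations inward (¬∀x A ≡ ∃x ¬A, ¬∃x A ≡ ∀x ¬A, De Morgan for ∧/∨):
  (∃m ∀s (¬H(s) ∧ ¬H(m))) ∨ (∀q H(q))
Finally move all quantifiers to the prefix:
  ∃m ∀s ∀q (¬H(s) ∧ ¬H(m) ∨ H(q))

∃m ∀s ∀q (¬H(s) ∧ ¬H(m) ∨ H(q))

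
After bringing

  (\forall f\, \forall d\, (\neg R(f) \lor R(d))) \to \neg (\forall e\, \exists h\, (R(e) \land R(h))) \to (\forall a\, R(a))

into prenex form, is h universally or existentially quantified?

Eliminate → and ↔ using ¬ and ∨.
  \neg (\forall f\, \forall d\, (\neg R(f) \lor R(d))) \lor \neg \neg (\forall e\, \exists h\, (R(e) \land R(h))) \lor (\forall a\, R(a))
Move each ¬ inward, flipping quantifiers it crosses:
  (\exists f\, \exists d\, (R(f) \land \neg R(d))) \lor (\forall e\, \exists h\, (R(e) \land R(h))) \lor (\forall a\, R(a))
Extract every quantifier outward, since the variables are now distinct and don't occur free across branches:
  \exists f\, \exists d\, \forall e\, \exists h\, \forall a\, (R(f) \land \neg R(d) \lor R(e) \land R(h) \lor R(a))
The quantifier \exists h sits under an even number of negations (counting the antecedent side of each →), so it remains existential.

existential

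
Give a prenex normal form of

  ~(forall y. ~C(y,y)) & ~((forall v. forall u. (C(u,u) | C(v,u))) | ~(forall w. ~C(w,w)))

exists y. exists v. exists u. forall w. (C(y,y) & ~C(u,u) & ~C(v,u) & ~C(w,w))

Move each ¬ inward, flipping quantifiers it crosses:
  (exists y. C(y,y)) & (exists v. exists u. (~C(u,u) & ~C(v,u))) & (forall w. ~C(w,w))
Finally move all quantifiers to the prefix:
  exists y. exists v. exists u. forall w. (C(y,y) & ~C(u,u) & ~C(v,u) & ~C(w,w))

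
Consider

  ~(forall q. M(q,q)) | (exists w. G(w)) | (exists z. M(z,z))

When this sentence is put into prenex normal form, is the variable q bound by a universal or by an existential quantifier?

Move each ¬ inward, flipping quantifiers it crosses:
  (exists q. ~M(q,q)) | (exists w. G(w)) | (exists z. M(z,z))
All bound variables are already distinct, so no renaming is needed.
Extract every quantifier outward, since the variables are now distinct and don't occur free across branches:
  exists q. exists w. exists z. (~M(q,q) | G(w) | M(z,z))
The quantifier forall q sits under an odd number of negations, so it flips to exists q.

existential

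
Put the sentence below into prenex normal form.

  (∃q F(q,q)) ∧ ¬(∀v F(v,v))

∃q ∃v (F(q,q) ∧ ¬F(v,v))

Push ¬ through the quantifiers and connectives to reach negation normal form:
  (∃q F(q,q)) ∧ (∃v ¬F(v,v))
All bound variables are already distinct, so no renaming is needed.
Extract every quantifier outward, since the variables are now distinct and don't occur free across branches:
  ∃q ∃v (F(q,q) ∧ ¬F(v,v))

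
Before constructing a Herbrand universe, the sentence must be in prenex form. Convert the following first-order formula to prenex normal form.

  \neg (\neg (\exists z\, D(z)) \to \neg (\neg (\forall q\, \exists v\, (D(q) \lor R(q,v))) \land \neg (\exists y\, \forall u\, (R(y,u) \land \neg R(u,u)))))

\forall z\, \exists q\, \forall v\, \forall y\, \exists u\, (\neg D(z) \land \neg D(q) \land \neg R(q,v) \land (\neg R(y,u) \lor R(u,u)))

Eliminate → and ↔ using ¬ and ∨.
  \neg (\neg \neg (\exists z\, D(z)) \lor \neg (\neg (\forall q\, \exists v\, (D(q) \lor R(q,v))) \land \neg (\exists y\, \forall u\, (R(y,u) \land \neg R(u,u)))))
Drive negations inward (¬∀x A ≡ ∃x ¬A, ¬∃x A ≡ ∀x ¬A, De Morgan for ∧/∨):
  (\forall z\, \neg D(z)) \land (\exists q\, \forall v\, (\neg D(q) \land \neg R(q,v))) \land (\forall y\, \exists u\, (\neg R(y,u) \lor R(u,u)))
Pull the quantifiers to the front (each side's bound variable is not free in the other side):
  \forall z\, \exists q\, \forall v\, \forall y\, \exists u\, (\neg D(z) \land \neg D(q) \land \neg R(q,v) \land (\neg R(y,u) \lor R(u,u)))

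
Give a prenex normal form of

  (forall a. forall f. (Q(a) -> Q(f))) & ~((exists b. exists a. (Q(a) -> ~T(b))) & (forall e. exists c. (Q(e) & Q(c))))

Rewrite implications/biconditionals: A → B as ¬A ∨ B.
  (forall a. forall f. (~Q(a) | Q(f))) & ~((exists b. exists a. (~Q(a) | ~T(b))) & (forall e. exists c. (Q(e) & Q(c))))
Move each ¬ inward, flipping quantifiers it crosses:
  (forall a. forall f. (~Q(a) | Q(f))) & ((forall b. forall a. (Q(a) & T(b))) | (exists e. forall c. (~Q(e) | ~Q(c))))
Give each quantifier a distinct variable: a↦r.
  (forall a. forall f. (~Q(a) | Q(f))) & ((forall b. forall r. (Q(r) & T(b))) | (exists e. forall c. (~Q(e) | ~Q(c))))
Finally move all quantifiers to the prefix:
  forall a. forall f. forall b. forall r. exists e. forall c. ((~Q(a) | Q(f)) & (Q(r) & T(b) | ~Q(e) | ~Q(c)))

forall a. forall f. forall b. forall r. exists e. forall c. ((~Q(a) | Q(f)) & (Q(r) & T(b) | ~Q(e) | ~Q(c)))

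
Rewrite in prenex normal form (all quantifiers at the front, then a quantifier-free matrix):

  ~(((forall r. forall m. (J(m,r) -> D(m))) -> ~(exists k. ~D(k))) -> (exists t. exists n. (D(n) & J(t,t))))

exists r. exists m. forall k. forall t. forall n. ((J(m,r) & ~D(m) | D(k)) & (~D(n) | ~J(t,t)))

First replace A → B with ¬A ∨ B.
  ~(~(~(forall r. forall m. (~J(m,r) | D(m))) | ~(exists k. ~D(k))) | (exists t. exists n. (D(n) & J(t,t))))
Drive negations inward (¬∀x A ≡ ∃x ¬A, ¬∃x A ≡ ∀x ¬A, De Morgan for ∧/∨):
  ((exists r. exists m. (J(m,r) & ~D(m))) | (forall k. D(k))) & (forall t. forall n. (~D(n) | ~J(t,t)))
All bound variables are already distinct, so no renaming is needed.
Finally move all quantifiers to the prefix:
  exists r. exists m. forall k. forall t. forall n. ((J(m,r) & ~D(m) | D(k)) & (~D(n) | ~J(t,t)))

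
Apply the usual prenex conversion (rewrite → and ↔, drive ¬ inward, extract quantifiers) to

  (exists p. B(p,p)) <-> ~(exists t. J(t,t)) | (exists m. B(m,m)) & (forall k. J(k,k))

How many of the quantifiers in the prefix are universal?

Eliminate → and ↔ using ¬ and ∨; A ↔ B as (¬A ∨ B) ∧ (¬B ∨ A).
  (~(exists p. B(p,p)) | ~(exists t. J(t,t)) | (exists m. B(m,m)) & (forall k. J(k,k))) & (~(~(exists t. J(t,t)) | (exists m. B(m,m)) & (forall k. J(k,k))) | (exists p. B(p,p)))
Drive negations inward (¬∀x A ≡ ∃x ¬A, ¬∃x A ≡ ∀x ¬A, De Morgan for ∧/∨):
  ((forall p. ~B(p,p)) | (forall t. ~J(t,t)) | (exists m. B(m,m)) & (forall k. J(k,k))) & ((exists t. J(t,t)) & ((forall m. ~B(m,m)) | (exists k. ~J(k,k))) | (exists p. B(p,p)))
Give each quantifier a distinct variable: t↦r, m↦u1, k↦u, p↦y1.
  ((forall p. ~B(p,p)) | (forall t. ~J(t,t)) | (exists m. B(m,m)) & (forall k. J(k,k))) & ((exists r. J(r,r)) & ((forall u1. ~B(u1,u1)) | (exists u. ~J(u,u))) | (exists y1. B(y1,y1)))
Pull the quantifiers to the front (each side's bound variable is not free in the other side):
  forall p. forall t. exists m. forall k. exists r. forall u1. exists u. exists y1. ((~B(p,p) | ~J(t,t) | B(m,m) & J(k,k)) & (J(r,r) & (~B(u1,u1) | ~J(u,u)) | B(y1,y1)))
The prefix is forall p forall t exists m forall k exists r forall u1 exists u exists y1: 4 universal, 4 existential.

4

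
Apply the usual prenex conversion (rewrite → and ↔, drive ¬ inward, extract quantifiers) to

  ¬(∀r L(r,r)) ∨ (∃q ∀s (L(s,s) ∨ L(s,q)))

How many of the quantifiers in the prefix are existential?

2

Push ¬ through the quantifiers and connectives to reach negation normal form:
  (∃r ¬L(r,r)) ∨ (∃q ∀s (L(s,s) ∨ L(s,q)))
All bound variables are already distinct, so no renaming is needed.
Extract every quantifier outward, since the variables are now distinct and don't occur free across branches:
  ∃r ∃q ∀s (¬L(r,r) ∨ L(s,s) ∨ L(s,q))
The prefix is ∃r ∃q ∀s: 1 universal, 2 existential.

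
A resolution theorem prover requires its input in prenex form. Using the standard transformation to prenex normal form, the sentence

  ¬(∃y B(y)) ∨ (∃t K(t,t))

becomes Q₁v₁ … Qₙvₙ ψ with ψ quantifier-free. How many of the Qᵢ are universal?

1

Push ¬ through the quantifiers and connectives to reach negation normal form:
  (∀y ¬B(y)) ∨ (∃t K(t,t))
All bound variables are already distinct, so no renaming is needed.
Finally move all quantifiers to the prefix:
  ∀y ∃t (¬B(y) ∨ K(t,t))
The prefix is ∀y ∃t: 1 universal, 1 existential.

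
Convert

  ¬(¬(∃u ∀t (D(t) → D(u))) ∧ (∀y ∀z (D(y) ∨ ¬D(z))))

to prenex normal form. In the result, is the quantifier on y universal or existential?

existential

Eliminate → and ↔ using ¬ and ∨.
  ¬(¬(∃u ∀t (¬D(t) ∨ D(u))) ∧ (∀y ∀z (D(y) ∨ ¬D(z))))
Push ¬ through the quantifiers and connectives to reach negation normal form:
  (∃u ∀t (¬D(t) ∨ D(u))) ∨ (∃y ∃z (¬D(y) ∧ D(z)))
Extract every quantifier outward, since the variables are now distinct and don't occur free across branches:
  ∃u ∀t ∃y ∃z (¬D(t) ∨ D(u) ∨ ¬D(y) ∧ D(z))
The quantifier ∀y sits under an odd number of negations (counting the antecedent side of each →), so it flips to ∃y.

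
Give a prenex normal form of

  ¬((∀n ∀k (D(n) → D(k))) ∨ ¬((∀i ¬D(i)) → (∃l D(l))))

∃n ∃k ∃i ∃l (D(n) ∧ ¬D(k) ∧ (D(i) ∨ D(l)))

Rewrite implications/biconditionals: A → B as ¬A ∨ B.
  ¬((∀n ∀k (¬D(n) ∨ D(k))) ∨ ¬(¬(∀i ¬D(i)) ∨ (∃l D(l))))
Drive negations inward (¬∀x A ≡ ∃x ¬A, ¬∃x A ≡ ∀x ¬A, De Morgan for ∧/∨):
  (∃n ∃k (D(n) ∧ ¬D(k))) ∧ ((∃i D(i)) ∨ (∃l D(l)))
All bound variables are already distinct, so no renaming is needed.
Finally move all quantifiers to the prefix:
  ∃n ∃k ∃i ∃l (D(n) ∧ ¬D(k) ∧ (D(i) ∨ D(l)))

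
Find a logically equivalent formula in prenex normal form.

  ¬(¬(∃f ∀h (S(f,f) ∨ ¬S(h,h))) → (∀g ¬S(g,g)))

∀f ∃h ∃g (¬S(f,f) ∧ S(h,h) ∧ S(g,g))

Rewrite implications/biconditionals: A → B as ¬A ∨ B.
  ¬(¬¬(∃f ∀h (S(f,f) ∨ ¬S(h,h))) ∨ (∀g ¬S(g,g)))
Push ¬ through the quantifiers and connectives to reach negation normal form:
  (∀f ∃h (¬S(f,f) ∧ S(h,h))) ∧ (∃g S(g,g))
All bound variables are already distinct, so no renaming is needed.
Extract every quantifier outward, since the variables are now distinct and don't occur free across branches:
  ∀f ∃h ∃g (¬S(f,f) ∧ S(h,h) ∧ S(g,g))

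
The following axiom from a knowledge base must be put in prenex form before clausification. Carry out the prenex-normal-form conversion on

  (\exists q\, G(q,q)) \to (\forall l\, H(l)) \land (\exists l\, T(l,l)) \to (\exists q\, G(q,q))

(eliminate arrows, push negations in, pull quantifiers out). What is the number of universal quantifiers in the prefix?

Rewrite implications/biconditionals: A → B as ¬A ∨ B.
  \neg (\exists q\, G(q,q)) \lor \neg ((\forall l\, H(l)) \land (\exists l\, T(l,l))) \lor (\exists q\, G(q,q))
Push ¬ through the quantifiers and connectives to reach negation normal form:
  (\forall q\, \neg G(q,q)) \lor (\exists l\, \neg H(l)) \lor (\forall l\, \neg T(l,l)) \lor (\exists q\, G(q,q))
Standardize variables apart so no two quantifiers bind the same name: l↦t, q↦x.
  (\forall q\, \neg G(q,q)) \lor (\exists l\, \neg H(l)) \lor (\forall t\, \neg T(t,t)) \lor (\exists x\, G(x,x))
Finally move all quantifiers to the prefix:
  \forall q\, \exists l\, \forall t\, \exists x\, (\neg G(q,q) \lor \neg H(l) \lor \neg T(t,t) \lor G(x,x))
The prefix is \forall q \exists l \forall t \exists x: 2 universal, 2 existential.

2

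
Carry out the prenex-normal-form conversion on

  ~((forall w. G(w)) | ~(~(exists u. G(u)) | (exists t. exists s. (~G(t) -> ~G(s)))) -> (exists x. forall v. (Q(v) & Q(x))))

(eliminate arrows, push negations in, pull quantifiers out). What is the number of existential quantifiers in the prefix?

Rewrite implications/biconditionals: A → B as ¬A ∨ B.
  ~(~((forall w. G(w)) | ~(~(exists u. G(u)) | (exists t. exists s. (~~G(t) | ~G(s))))) | (exists x. forall v. (Q(v) & Q(x))))
Move each ¬ inward, flipping quantifiers it crosses:
  ((forall w. G(w)) | (exists u. G(u)) & (forall t. forall s. (~G(t) & G(s)))) & (forall x. exists v. (~Q(v) | ~Q(x)))
All bound variables are already distinct, so no renaming is needed.
Finally move all quantifiers to the prefix:
  forall w. exists u. forall t. forall s. forall x. exists v. ((G(w) | G(u) & ~G(t) & G(s)) & (~Q(v) | ~Q(x)))
The prefix is forall w exists u forall t forall s forall x exists v: 4 universal, 2 existential.

2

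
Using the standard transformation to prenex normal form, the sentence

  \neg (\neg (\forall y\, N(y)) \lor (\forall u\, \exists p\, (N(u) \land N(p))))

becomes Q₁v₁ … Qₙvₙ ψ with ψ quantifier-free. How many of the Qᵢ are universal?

Move each ¬ inward, flipping quantifiers it crosses:
  (\forall y\, N(y)) \land (\exists u\, \forall p\, (\neg N(u) \lor \neg N(p)))
All bound variables are already distinct, so no renaming is needed.
Extract every quantifier outward, since the variables are now distinct and don't occur free across branches:
  \forall y\, \exists u\, \forall p\, (N(y) \land (\neg N(u) \lor \neg N(p)))
The prefix is \forall y \exists u \forall p: 2 universal, 1 existential.

2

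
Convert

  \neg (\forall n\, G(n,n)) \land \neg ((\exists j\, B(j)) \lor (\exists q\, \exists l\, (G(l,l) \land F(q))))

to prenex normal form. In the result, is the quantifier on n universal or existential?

Drive negations inward (¬∀x A ≡ ∃x ¬A, ¬∃x A ≡ ∀x ¬A, De Morgan for ∧/∨):
  (\exists n\, \neg G(n,n)) \land (\forall j\, \neg B(j)) \land (\forall q\, \forall l\, (\neg G(l,l) \lor \neg F(q)))
Pull the quantifiers to the front (each side's bound variable is not free in the other side):
  \exists n\, \forall j\, \forall q\, \forall l\, (\neg G(n,n) \land \neg B(j) \land (\neg G(l,l) \lor \neg F(q)))
The quantifier \forall n sits under an odd number of negations, so it flips to \exists n.

existential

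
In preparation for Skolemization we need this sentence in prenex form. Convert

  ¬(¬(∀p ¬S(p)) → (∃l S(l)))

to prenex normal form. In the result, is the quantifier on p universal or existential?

existential

Rewrite implications/biconditionals: A → B as ¬A ∨ B.
  ¬(¬¬(∀p ¬S(p)) ∨ (∃l S(l)))
Drive negations inward (¬∀x A ≡ ∃x ¬A, ¬∃x A ≡ ∀x ¬A, De Morgan for ∧/∨):
  (∃p S(p)) ∧ (∀l ¬S(l))
Pull the quantifiers to the front (each side's bound variable is not free in the other side):
  ∃p ∀l (S(p) ∧ ¬S(l))
The quantifier ∀p sits under an odd number of negations (counting the antecedent side of each →), so it flips to ∃p.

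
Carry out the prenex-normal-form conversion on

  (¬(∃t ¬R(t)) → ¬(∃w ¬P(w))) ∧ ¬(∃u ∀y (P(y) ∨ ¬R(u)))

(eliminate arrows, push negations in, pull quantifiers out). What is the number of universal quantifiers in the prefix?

2

Eliminate → and ↔ using ¬ and ∨.
  (¬¬(∃t ¬R(t)) ∨ ¬(∃w ¬P(w))) ∧ ¬(∃u ∀y (P(y) ∨ ¬R(u)))
Move each ¬ inward, flipping quantifiers it crosses:
  ((∃t ¬R(t)) ∨ (∀w P(w))) ∧ (∀u ∃y (¬P(y) ∧ R(u)))
All bound variables are already distinct, so no renaming is needed.
Pull the quantifiers to the front (each side's bound variable is not free in the other side):
  ∃t ∀w ∀u ∃y ((¬R(t) ∨ P(w)) ∧ ¬P(y) ∧ R(u))
The prefix is ∃t ∀w ∀u ∃y: 2 universal, 2 existential.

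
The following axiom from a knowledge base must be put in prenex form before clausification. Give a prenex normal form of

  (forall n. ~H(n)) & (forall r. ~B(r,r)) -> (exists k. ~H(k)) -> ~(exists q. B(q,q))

First replace A → B with ¬A ∨ B.
  ~((forall n. ~H(n)) & (forall r. ~B(r,r))) | ~(exists k. ~H(k)) | ~(exists q. B(q,q))
Drive negations inward (¬∀x A ≡ ∃x ¬A, ¬∃x A ≡ ∀x ¬A, De Morgan for ∧/∨):
  (exists n. H(n)) | (exists r. B(r,r)) | (forall k. H(k)) | (forall q. ~B(q,q))
All bound variables are already distinct, so no renaming is needed.
Pull the quantifiers to the front (each side's bound variable is not free in the other side):
  exists n. exists r. forall k. forall q. (H(n) | B(r,r) | H(k) | ~B(q,q))

exists n. exists r. forall k. forall q. (H(n) | B(r,r) | H(k) | ~B(q,q))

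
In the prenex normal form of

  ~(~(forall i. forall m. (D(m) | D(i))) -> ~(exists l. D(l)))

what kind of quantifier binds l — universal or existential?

First replace A → B with ¬A ∨ B.
  ~(~~(forall i. forall m. (D(m) | D(i))) | ~(exists l. D(l)))
Drive negations inward (¬∀x A ≡ ∃x ¬A, ¬∃x A ≡ ∀x ¬A, De Morgan for ∧/∨):
  (exists i. exists m. (~D(m) & ~D(i))) & (exists l. D(l))
Pull the quantifiers to the front (each side's bound variable is not free in the other side):
  exists i. exists m. exists l. (~D(m) & ~D(i) & D(l))
The quantifier exists l sits under an even number of negations (counting the antecedent side of each →), so it remains existential.

existential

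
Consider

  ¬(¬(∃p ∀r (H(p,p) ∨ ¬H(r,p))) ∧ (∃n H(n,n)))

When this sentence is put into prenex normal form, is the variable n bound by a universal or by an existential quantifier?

universal

Drive negations inward (¬∀x A ≡ ∃x ¬A, ¬∃x A ≡ ∀x ¬A, De Morgan for ∧/∨):
  (∃p ∀r (H(p,p) ∨ ¬H(r,p))) ∨ (∀n ¬H(n,n))
Pull the quantifiers to the front (each side's bound variable is not free in the other side):
  ∃p ∀r ∀n (H(p,p) ∨ ¬H(r,p) ∨ ¬H(n,n))
The quantifier ∃n sits under an odd number of negations, so it flips to ∀n.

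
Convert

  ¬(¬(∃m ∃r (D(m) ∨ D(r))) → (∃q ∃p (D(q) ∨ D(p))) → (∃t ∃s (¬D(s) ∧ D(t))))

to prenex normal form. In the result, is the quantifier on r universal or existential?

Eliminate → and ↔ using ¬ and ∨.
  ¬(¬¬(∃m ∃r (D(m) ∨ D(r))) ∨ ¬(∃q ∃p (D(q) ∨ D(p))) ∨ (∃t ∃s (¬D(s) ∧ D(t))))
Move each ¬ inward, flipping quantifiers it crosses:
  (∀m ∀r (¬D(m) ∧ ¬D(r))) ∧ (∃q ∃p (D(q) ∨ D(p))) ∧ (∀t ∀s (D(s) ∨ ¬D(t)))
All bound variables are already distinct, so no renaming is needed.
Pull the quantifiers to the front (each side's bound variable is not free in the other side):
  ∀m ∀r ∃q ∃p ∀t ∀s (¬D(m) ∧ ¬D(r) ∧ (D(q) ∨ D(p)) ∧ (D(s) ∨ ¬D(t)))
The quantifier ∃r sits under an odd number of negations (counting the antecedent side of each →), so it flips to ∀r.

universal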